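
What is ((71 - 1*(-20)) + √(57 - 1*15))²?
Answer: (91 + √42)² ≈ 9502.5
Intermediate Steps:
((71 - 1*(-20)) + √(57 - 1*15))² = ((71 + 20) + √(57 - 15))² = (91 + √42)²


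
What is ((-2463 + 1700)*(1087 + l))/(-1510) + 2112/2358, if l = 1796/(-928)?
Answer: 15121663601/27535152 ≈ 549.18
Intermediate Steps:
l = -449/232 (l = 1796*(-1/928) = -449/232 ≈ -1.9353)
((-2463 + 1700)*(1087 + l))/(-1510) + 2112/2358 = ((-2463 + 1700)*(1087 - 449/232))/(-1510) + 2112/2358 = -763*251735/232*(-1/1510) + 2112*(1/2358) = -192073805/232*(-1/1510) + 352/393 = 38414761/70064 + 352/393 = 15121663601/27535152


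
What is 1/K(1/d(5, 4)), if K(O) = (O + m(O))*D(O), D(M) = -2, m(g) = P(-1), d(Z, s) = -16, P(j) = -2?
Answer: 8/33 ≈ 0.24242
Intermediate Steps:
m(g) = -2
K(O) = 4 - 2*O (K(O) = (O - 2)*(-2) = (-2 + O)*(-2) = 4 - 2*O)
1/K(1/d(5, 4)) = 1/(4 - 2/(-16)) = 1/(4 - 2*(-1/16)) = 1/(4 + ⅛) = 1/(33/8) = 8/33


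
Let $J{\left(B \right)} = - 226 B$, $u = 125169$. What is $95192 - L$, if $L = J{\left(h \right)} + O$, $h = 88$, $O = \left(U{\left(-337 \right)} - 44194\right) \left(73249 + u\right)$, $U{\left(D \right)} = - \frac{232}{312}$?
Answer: $\frac{341996760830}{39} \approx 8.7691 \cdot 10^{9}$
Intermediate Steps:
$U{\left(D \right)} = - \frac{29}{39}$ ($U{\left(D \right)} = \left(-232\right) \frac{1}{312} = - \frac{29}{39}$)
$O = - \frac{341992272710}{39}$ ($O = \left(- \frac{29}{39} - 44194\right) \left(73249 + 125169\right) = \left(- \frac{1723595}{39}\right) 198418 = - \frac{341992272710}{39} \approx -8.769 \cdot 10^{9}$)
$L = - \frac{341993048342}{39}$ ($L = \left(-226\right) 88 - \frac{341992272710}{39} = -19888 - \frac{341992272710}{39} = - \frac{341993048342}{39} \approx -8.769 \cdot 10^{9}$)
$95192 - L = 95192 - - \frac{341993048342}{39} = 95192 + \frac{341993048342}{39} = \frac{341996760830}{39}$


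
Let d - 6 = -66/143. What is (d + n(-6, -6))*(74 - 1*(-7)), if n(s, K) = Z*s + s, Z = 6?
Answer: -38394/13 ≈ -2953.4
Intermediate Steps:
n(s, K) = 7*s (n(s, K) = 6*s + s = 7*s)
d = 72/13 (d = 6 - 66/143 = 6 - 66*1/143 = 6 - 6/13 = 72/13 ≈ 5.5385)
(d + n(-6, -6))*(74 - 1*(-7)) = (72/13 + 7*(-6))*(74 - 1*(-7)) = (72/13 - 42)*(74 + 7) = -474/13*81 = -38394/13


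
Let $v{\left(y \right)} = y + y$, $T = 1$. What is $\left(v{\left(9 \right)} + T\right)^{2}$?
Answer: $361$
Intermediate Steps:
$v{\left(y \right)} = 2 y$
$\left(v{\left(9 \right)} + T\right)^{2} = \left(2 \cdot 9 + 1\right)^{2} = \left(18 + 1\right)^{2} = 19^{2} = 361$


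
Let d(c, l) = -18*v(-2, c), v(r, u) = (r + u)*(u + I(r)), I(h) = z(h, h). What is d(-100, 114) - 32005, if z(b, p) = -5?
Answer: -224785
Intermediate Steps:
I(h) = -5
v(r, u) = (-5 + u)*(r + u) (v(r, u) = (r + u)*(u - 5) = (r + u)*(-5 + u) = (-5 + u)*(r + u))
d(c, l) = -180 - 18*c² + 126*c (d(c, l) = -18*(c² - 5*(-2) - 5*c - 2*c) = -18*(c² + 10 - 5*c - 2*c) = -18*(10 + c² - 7*c) = -180 - 18*c² + 126*c)
d(-100, 114) - 32005 = (-180 - 18*(-100)² + 126*(-100)) - 32005 = (-180 - 18*10000 - 12600) - 32005 = (-180 - 180000 - 12600) - 32005 = -192780 - 32005 = -224785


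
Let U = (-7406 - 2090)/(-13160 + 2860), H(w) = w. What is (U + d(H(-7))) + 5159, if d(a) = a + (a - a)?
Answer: 13268774/2575 ≈ 5152.9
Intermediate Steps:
U = 2374/2575 (U = -9496/(-10300) = -9496*(-1/10300) = 2374/2575 ≈ 0.92194)
d(a) = a (d(a) = a + 0 = a)
(U + d(H(-7))) + 5159 = (2374/2575 - 7) + 5159 = -15651/2575 + 5159 = 13268774/2575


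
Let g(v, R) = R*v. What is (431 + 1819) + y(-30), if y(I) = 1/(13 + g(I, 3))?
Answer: 173249/77 ≈ 2250.0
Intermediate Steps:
y(I) = 1/(13 + 3*I)
(431 + 1819) + y(-30) = (431 + 1819) + 1/(13 + 3*(-30)) = 2250 + 1/(13 - 90) = 2250 + 1/(-77) = 2250 - 1/77 = 173249/77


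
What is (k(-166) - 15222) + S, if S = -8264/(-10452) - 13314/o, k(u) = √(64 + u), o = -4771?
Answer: -14594022226/958971 + I*√102 ≈ -15218.0 + 10.1*I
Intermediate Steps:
S = 3434336/958971 (S = -8264/(-10452) - 13314/(-4771) = -8264*(-1/10452) - 13314*(-1/4771) = 2066/2613 + 13314/4771 = 3434336/958971 ≈ 3.5813)
(k(-166) - 15222) + S = (√(64 - 166) - 15222) + 3434336/958971 = (√(-102) - 15222) + 3434336/958971 = (I*√102 - 15222) + 3434336/958971 = (-15222 + I*√102) + 3434336/958971 = -14594022226/958971 + I*√102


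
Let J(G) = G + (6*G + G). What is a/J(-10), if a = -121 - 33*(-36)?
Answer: -1067/80 ≈ -13.337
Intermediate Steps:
J(G) = 8*G (J(G) = G + 7*G = 8*G)
a = 1067 (a = -121 + 1188 = 1067)
a/J(-10) = 1067/((8*(-10))) = 1067/(-80) = 1067*(-1/80) = -1067/80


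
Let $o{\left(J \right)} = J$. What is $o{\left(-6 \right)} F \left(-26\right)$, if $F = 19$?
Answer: $2964$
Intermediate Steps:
$o{\left(-6 \right)} F \left(-26\right) = \left(-6\right) 19 \left(-26\right) = \left(-114\right) \left(-26\right) = 2964$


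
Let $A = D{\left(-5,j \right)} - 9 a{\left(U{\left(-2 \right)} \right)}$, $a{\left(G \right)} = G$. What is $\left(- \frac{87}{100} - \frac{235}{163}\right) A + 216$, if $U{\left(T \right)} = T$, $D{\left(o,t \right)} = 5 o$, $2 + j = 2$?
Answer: $\frac{3784567}{16300} \approx 232.18$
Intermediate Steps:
$j = 0$ ($j = -2 + 2 = 0$)
$A = -7$ ($A = 5 \left(-5\right) - -18 = -25 + 18 = -7$)
$\left(- \frac{87}{100} - \frac{235}{163}\right) A + 216 = \left(- \frac{87}{100} - \frac{235}{163}\right) \left(-7\right) + 216 = \left(- \frac{37681}{16300}\right) \left(-7\right) + 216 = \frac{263767}{16300} + 216 = \frac{3784567}{16300}$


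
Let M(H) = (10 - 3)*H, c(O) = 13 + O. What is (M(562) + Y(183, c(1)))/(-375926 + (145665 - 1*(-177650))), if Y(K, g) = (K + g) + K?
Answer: -1438/17537 ≈ -0.081998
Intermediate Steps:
Y(K, g) = g + 2*K
M(H) = 7*H
(M(562) + Y(183, c(1)))/(-375926 + (145665 - 1*(-177650))) = (7*562 + ((13 + 1) + 2*183))/(-375926 + (145665 - 1*(-177650))) = (3934 + (14 + 366))/(-375926 + (145665 + 177650)) = (3934 + 380)/(-375926 + 323315) = 4314/(-52611) = 4314*(-1/52611) = -1438/17537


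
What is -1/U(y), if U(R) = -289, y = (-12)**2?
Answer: 1/289 ≈ 0.0034602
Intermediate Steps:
y = 144
-1/U(y) = -1/(-289) = -1*(-1/289) = 1/289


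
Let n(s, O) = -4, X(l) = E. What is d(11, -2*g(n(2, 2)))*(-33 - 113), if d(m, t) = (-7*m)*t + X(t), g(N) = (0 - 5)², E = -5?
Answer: -561370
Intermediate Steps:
X(l) = -5
g(N) = 25 (g(N) = (-5)² = 25)
d(m, t) = -5 - 7*m*t (d(m, t) = (-7*m)*t - 5 = -7*m*t - 5 = -5 - 7*m*t)
d(11, -2*g(n(2, 2)))*(-33 - 113) = (-5 - 7*11*(-2*25))*(-33 - 113) = (-5 - 7*11*(-50))*(-146) = (-5 + 3850)*(-146) = 3845*(-146) = -561370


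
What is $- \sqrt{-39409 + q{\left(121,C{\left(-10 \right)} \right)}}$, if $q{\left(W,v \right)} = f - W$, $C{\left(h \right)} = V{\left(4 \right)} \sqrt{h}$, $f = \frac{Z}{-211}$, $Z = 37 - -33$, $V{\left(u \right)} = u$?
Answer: $- \frac{10 i \sqrt{17599299}}{211} \approx - 198.82 i$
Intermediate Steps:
$Z = 70$ ($Z = 37 + 33 = 70$)
$f = - \frac{70}{211}$ ($f = \frac{70}{-211} = 70 \left(- \frac{1}{211}\right) = - \frac{70}{211} \approx -0.33175$)
$C{\left(h \right)} = 4 \sqrt{h}$
$q{\left(W,v \right)} = - \frac{70}{211} - W$
$- \sqrt{-39409 + q{\left(121,C{\left(-10 \right)} \right)}} = - \sqrt{-39409 - \frac{25601}{211}} = - \sqrt{- \frac{8340900}{211}} = - \frac{10 i \sqrt{17599299}}{211}$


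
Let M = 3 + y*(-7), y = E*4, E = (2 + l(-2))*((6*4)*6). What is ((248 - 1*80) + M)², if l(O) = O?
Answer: 29241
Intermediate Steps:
E = 0 (E = (2 - 2)*((6*4)*6) = 0*(24*6) = 0*144 = 0)
y = 0 (y = 0*4 = 0)
M = 3 (M = 3 + 0*(-7) = 3 + 0 = 3)
((248 - 1*80) + M)² = ((248 - 1*80) + 3)² = ((248 - 80) + 3)² = (168 + 3)² = 171² = 29241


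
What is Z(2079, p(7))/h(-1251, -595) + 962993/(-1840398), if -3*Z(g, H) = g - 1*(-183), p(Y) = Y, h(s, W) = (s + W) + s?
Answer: -1594729229/5699712606 ≈ -0.27979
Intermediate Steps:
h(s, W) = W + 2*s (h(s, W) = (W + s) + s = W + 2*s)
Z(g, H) = -61 - g/3 (Z(g, H) = -(g - 1*(-183))/3 = -(g + 183)/3 = -(183 + g)/3 = -61 - g/3)
Z(2079, p(7))/h(-1251, -595) + 962993/(-1840398) = (-61 - ⅓*2079)/(-595 + 2*(-1251)) + 962993/(-1840398) = (-61 - 693)/(-595 - 2502) + 962993*(-1/1840398) = -754/(-3097) - 962993/1840398 = -754*(-1/3097) - 962993/1840398 = 754/3097 - 962993/1840398 = -1594729229/5699712606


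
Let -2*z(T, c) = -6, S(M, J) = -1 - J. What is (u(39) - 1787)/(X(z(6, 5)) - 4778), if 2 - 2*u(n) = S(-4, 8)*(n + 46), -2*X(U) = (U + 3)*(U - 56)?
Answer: 2807/9238 ≈ 0.30385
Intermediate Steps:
z(T, c) = 3 (z(T, c) = -½*(-6) = 3)
X(U) = -(-56 + U)*(3 + U)/2 (X(U) = -(U + 3)*(U - 56)/2 = -(3 + U)*(-56 + U)/2 = -(-56 + U)*(3 + U)/2)
u(n) = 208 + 9*n/2 (u(n) = 1 - (-1 - 1*8)*(n + 46)/2 = 1 - (-1 - 8)*(46 + n)/2 = 1 - (-9)*(46 + n)/2 = 1 - (-414 - 9*n)/2 = 1 + (207 + 9*n/2) = 208 + 9*n/2)
(u(39) - 1787)/(X(z(6, 5)) - 4778) = ((208 + (9/2)*39) - 1787)/((84 - ½*3² + (53/2)*3) - 4778) = ((208 + 351/2) - 1787)/((84 - ½*9 + 159/2) - 4778) = (767/2 - 1787)/((84 - 9/2 + 159/2) - 4778) = -2807/(2*(159 - 4778)) = -2807/2/(-4619) = -2807/2*(-1/4619) = 2807/9238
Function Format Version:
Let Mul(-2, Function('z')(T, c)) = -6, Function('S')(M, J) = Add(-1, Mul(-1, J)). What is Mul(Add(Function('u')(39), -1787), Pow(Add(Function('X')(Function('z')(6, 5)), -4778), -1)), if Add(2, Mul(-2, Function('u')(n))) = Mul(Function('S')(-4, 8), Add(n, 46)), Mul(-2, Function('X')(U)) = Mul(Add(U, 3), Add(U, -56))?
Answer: Rational(2807, 9238) ≈ 0.30385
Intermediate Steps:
Function('z')(T, c) = 3 (Function('z')(T, c) = Mul(Rational(-1, 2), -6) = 3)
Function('X')(U) = Mul(Rational(-1, 2), Add(-56, U), Add(3, U)) (Function('X')(U) = Mul(Rational(-1, 2), Mul(Add(U, 3), Add(U, -56))) = Mul(Rational(-1, 2), Mul(Add(3, U), Add(-56, U))) = Mul(Rational(-1, 2), Mul(Add(-56, U), Add(3, U))) = Mul(Rational(-1, 2), Add(-56, U), Add(3, U)))
Function('u')(n) = Add(208, Mul(Rational(9, 2), n)) (Function('u')(n) = Add(1, Mul(Rational(-1, 2), Mul(Add(-1, Mul(-1, 8)), Add(n, 46)))) = Add(1, Mul(Rational(-1, 2), Mul(Add(-1, -8), Add(46, n)))) = Add(1, Mul(Rational(-1, 2), Mul(-9, Add(46, n)))) = Add(1, Mul(Rational(-1, 2), Add(-414, Mul(-9, n)))) = Add(1, Add(207, Mul(Rational(9, 2), n))) = Add(208, Mul(Rational(9, 2), n)))
Mul(Add(Function('u')(39), -1787), Pow(Add(Function('X')(Function('z')(6, 5)), -4778), -1)) = Mul(Add(Add(208, Mul(Rational(9, 2), 39)), -1787), Pow(Add(Add(84, Mul(Rational(-1, 2), Pow(3, 2)), Mul(Rational(53, 2), 3)), -4778), -1)) = Mul(Add(Add(208, Rational(351, 2)), -1787), Pow(Add(Add(84, Mul(Rational(-1, 2), 9), Rational(159, 2)), -4778), -1)) = Mul(Add(Rational(767, 2), -1787), Pow(Add(Add(84, Rational(-9, 2), Rational(159, 2)), -4778), -1)) = Mul(Rational(-2807, 2), Pow(Add(159, -4778), -1)) = Mul(Rational(-2807, 2), Pow(-4619, -1)) = Mul(Rational(-2807, 2), Rational(-1, 4619)) = Rational(2807, 9238)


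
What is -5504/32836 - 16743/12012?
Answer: -51323933/32868836 ≈ -1.5615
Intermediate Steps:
-5504/32836 - 16743/12012 = -5504*1/32836 - 16743*1/12012 = -1376/8209 - 5581/4004 = -51323933/32868836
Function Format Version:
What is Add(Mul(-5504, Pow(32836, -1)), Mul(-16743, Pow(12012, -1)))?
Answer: Rational(-51323933, 32868836) ≈ -1.5615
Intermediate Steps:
Add(Mul(-5504, Pow(32836, -1)), Mul(-16743, Pow(12012, -1))) = Add(Mul(-5504, Rational(1, 32836)), Mul(-16743, Rational(1, 12012))) = Add(Rational(-1376, 8209), Rational(-5581, 4004)) = Rational(-51323933, 32868836)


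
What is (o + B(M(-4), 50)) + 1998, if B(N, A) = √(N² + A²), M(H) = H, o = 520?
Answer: 2518 + 2*√629 ≈ 2568.2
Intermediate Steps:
B(N, A) = √(A² + N²)
(o + B(M(-4), 50)) + 1998 = (520 + √(50² + (-4)²)) + 1998 = (520 + √(2500 + 16)) + 1998 = (520 + √2516) + 1998 = (520 + 2*√629) + 1998 = 2518 + 2*√629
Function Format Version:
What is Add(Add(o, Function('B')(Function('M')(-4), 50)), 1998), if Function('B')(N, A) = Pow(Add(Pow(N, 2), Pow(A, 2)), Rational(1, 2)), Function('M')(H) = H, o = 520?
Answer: Add(2518, Mul(2, Pow(629, Rational(1, 2)))) ≈ 2568.2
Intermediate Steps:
Function('B')(N, A) = Pow(Add(Pow(A, 2), Pow(N, 2)), Rational(1, 2))
Add(Add(o, Function('B')(Function('M')(-4), 50)), 1998) = Add(Add(520, Pow(Add(Pow(50, 2), Pow(-4, 2)), Rational(1, 2))), 1998) = Add(Add(520, Pow(Add(2500, 16), Rational(1, 2))), 1998) = Add(Add(520, Pow(2516, Rational(1, 2))), 1998) = Add(Add(520, Mul(2, Pow(629, Rational(1, 2)))), 1998) = Add(2518, Mul(2, Pow(629, Rational(1, 2))))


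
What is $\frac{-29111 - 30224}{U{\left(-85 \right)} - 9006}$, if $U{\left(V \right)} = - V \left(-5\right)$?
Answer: $\frac{59335}{9431} \approx 6.2915$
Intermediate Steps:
$U{\left(V \right)} = 5 V$
$\frac{-29111 - 30224}{U{\left(-85 \right)} - 9006} = \frac{-29111 - 30224}{5 \left(-85\right) - 9006} = - \frac{59335}{-425 - 9006} = - \frac{59335}{-9431} = \left(-59335\right) \left(- \frac{1}{9431}\right) = \frac{59335}{9431}$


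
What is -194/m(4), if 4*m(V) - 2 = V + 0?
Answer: -388/3 ≈ -129.33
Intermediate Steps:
m(V) = 1/2 + V/4 (m(V) = 1/2 + (V + 0)/4 = 1/2 + V/4)
-194/m(4) = -194/(1/2 + (1/4)*4) = -194/(1/2 + 1) = -194/3/2 = -194*2/3 = -388/3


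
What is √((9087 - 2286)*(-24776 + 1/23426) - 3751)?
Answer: I*√92471927884294426/23426 ≈ 12981.0*I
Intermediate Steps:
√((9087 - 2286)*(-24776 + 1/23426) - 3751) = √(6801*(-24776 + 1/23426) - 3751) = √(6801*(-580402575/23426) - 3751) = √(-3947317912575/23426 - 3751) = √(-3947405783501/23426) = I*√92471927884294426/23426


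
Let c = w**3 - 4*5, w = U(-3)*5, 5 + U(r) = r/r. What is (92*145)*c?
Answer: -106986800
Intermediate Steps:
U(r) = -4 (U(r) = -5 + r/r = -5 + 1 = -4)
w = -20 (w = -4*5 = -20)
c = -8020 (c = (-20)**3 - 4*5 = -8000 - 20 = -8020)
(92*145)*c = (92*145)*(-8020) = 13340*(-8020) = -106986800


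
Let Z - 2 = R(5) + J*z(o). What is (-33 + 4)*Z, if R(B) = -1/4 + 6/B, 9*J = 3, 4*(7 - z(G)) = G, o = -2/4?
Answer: -6177/40 ≈ -154.43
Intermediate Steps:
o = -½ (o = -2*¼ = -½ ≈ -0.50000)
z(G) = 7 - G/4
J = ⅓ (J = (⅑)*3 = ⅓ ≈ 0.33333)
R(B) = -¼ + 6/B (R(B) = -1*¼ + 6/B = -¼ + 6/B)
Z = 213/40 (Z = 2 + ((¼)*(24 - 1*5)/5 + (7 - ¼*(-½))/3) = 2 + ((¼)*(⅕)*(24 - 5) + (7 + ⅛)/3) = 2 + ((¼)*(⅕)*19 + (⅓)*(57/8)) = 2 + (19/20 + 19/8) = 2 + 133/40 = 213/40 ≈ 5.3250)
(-33 + 4)*Z = (-33 + 4)*(213/40) = -29*213/40 = -6177/40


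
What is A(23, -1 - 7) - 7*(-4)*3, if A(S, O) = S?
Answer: 107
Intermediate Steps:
A(23, -1 - 7) - 7*(-4)*3 = 23 - 7*(-4)*3 = 23 + 28*3 = 23 + 84 = 107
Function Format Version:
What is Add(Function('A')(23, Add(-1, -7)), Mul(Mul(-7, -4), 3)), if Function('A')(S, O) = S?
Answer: 107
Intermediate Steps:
Add(Function('A')(23, Add(-1, -7)), Mul(Mul(-7, -4), 3)) = Add(23, Mul(Mul(-7, -4), 3)) = Add(23, Mul(28, 3)) = Add(23, 84) = 107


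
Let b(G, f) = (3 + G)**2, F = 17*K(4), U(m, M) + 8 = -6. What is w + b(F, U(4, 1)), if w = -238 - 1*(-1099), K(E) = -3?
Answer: 3165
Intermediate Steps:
U(m, M) = -14 (U(m, M) = -8 - 6 = -14)
w = 861 (w = -238 + 1099 = 861)
F = -51 (F = 17*(-3) = -51)
w + b(F, U(4, 1)) = 861 + (3 - 51)**2 = 861 + (-48)**2 = 861 + 2304 = 3165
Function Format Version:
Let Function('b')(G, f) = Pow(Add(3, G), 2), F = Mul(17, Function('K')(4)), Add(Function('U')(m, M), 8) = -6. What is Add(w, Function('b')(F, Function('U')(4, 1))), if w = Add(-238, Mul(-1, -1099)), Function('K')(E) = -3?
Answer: 3165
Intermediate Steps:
Function('U')(m, M) = -14 (Function('U')(m, M) = Add(-8, -6) = -14)
w = 861 (w = Add(-238, 1099) = 861)
F = -51 (F = Mul(17, -3) = -51)
Add(w, Function('b')(F, Function('U')(4, 1))) = Add(861, Pow(Add(3, -51), 2)) = Add(861, Pow(-48, 2)) = Add(861, 2304) = 3165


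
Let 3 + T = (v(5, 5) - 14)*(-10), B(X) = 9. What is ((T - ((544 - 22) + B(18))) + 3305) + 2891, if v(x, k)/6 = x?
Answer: 5502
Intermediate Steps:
v(x, k) = 6*x
T = -163 (T = -3 + (6*5 - 14)*(-10) = -3 + (30 - 14)*(-10) = -3 + 16*(-10) = -3 - 160 = -163)
((T - ((544 - 22) + B(18))) + 3305) + 2891 = ((-163 - ((544 - 22) + 9)) + 3305) + 2891 = ((-163 - (522 + 9)) + 3305) + 2891 = ((-163 - 1*531) + 3305) + 2891 = ((-163 - 531) + 3305) + 2891 = (-694 + 3305) + 2891 = 2611 + 2891 = 5502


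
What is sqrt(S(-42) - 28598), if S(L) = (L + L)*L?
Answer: I*sqrt(25070) ≈ 158.33*I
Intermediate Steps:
S(L) = 2*L**2 (S(L) = (2*L)*L = 2*L**2)
sqrt(S(-42) - 28598) = sqrt(2*(-42)**2 - 28598) = sqrt(2*1764 - 28598) = sqrt(3528 - 28598) = sqrt(-25070) = I*sqrt(25070)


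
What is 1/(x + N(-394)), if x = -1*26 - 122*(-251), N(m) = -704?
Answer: 1/29892 ≈ 3.3454e-5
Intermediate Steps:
x = 30596 (x = -26 + 30622 = 30596)
1/(x + N(-394)) = 1/(30596 - 704) = 1/29892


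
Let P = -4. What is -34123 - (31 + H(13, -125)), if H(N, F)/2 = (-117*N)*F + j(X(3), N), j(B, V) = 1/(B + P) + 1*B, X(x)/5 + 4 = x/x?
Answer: -7873104/19 ≈ -4.1437e+5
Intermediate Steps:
X(x) = -15 (X(x) = -20 + 5*(x/x) = -20 + 5*1 = -20 + 5 = -15)
j(B, V) = B + 1/(-4 + B) (j(B, V) = 1/(B - 4) + 1*B = 1/(-4 + B) + B = B + 1/(-4 + B))
H(N, F) = -572/19 - 234*F*N (H(N, F) = 2*((-117*N)*F + (1 + (-15)**2 - 4*(-15))/(-4 - 15)) = 2*(-117*F*N + (1 + 225 + 60)/(-19)) = 2*(-117*F*N - 1/19*286) = 2*(-117*F*N - 286/19) = 2*(-286/19 - 117*F*N) = -572/19 - 234*F*N)
-34123 - (31 + H(13, -125)) = -34123 - (31 + (-572/19 - 234*(-125)*13)) = -34123 - (31 + (-572/19 + 380250)) = -34123 - (31 + 7224178/19) = -34123 - 1*7224767/19 = -34123 - 7224767/19 = -7873104/19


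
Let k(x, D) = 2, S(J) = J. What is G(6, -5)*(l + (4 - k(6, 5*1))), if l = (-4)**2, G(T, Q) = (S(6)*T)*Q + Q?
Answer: -3330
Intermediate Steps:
G(T, Q) = Q + 6*Q*T (G(T, Q) = (6*T)*Q + Q = 6*Q*T + Q = Q + 6*Q*T)
l = 16
G(6, -5)*(l + (4 - k(6, 5*1))) = (-5*(1 + 6*6))*(16 + (4 - 1*2)) = (-5*(1 + 36))*(16 + (4 - 2)) = (-5*37)*(16 + 2) = -185*18 = -3330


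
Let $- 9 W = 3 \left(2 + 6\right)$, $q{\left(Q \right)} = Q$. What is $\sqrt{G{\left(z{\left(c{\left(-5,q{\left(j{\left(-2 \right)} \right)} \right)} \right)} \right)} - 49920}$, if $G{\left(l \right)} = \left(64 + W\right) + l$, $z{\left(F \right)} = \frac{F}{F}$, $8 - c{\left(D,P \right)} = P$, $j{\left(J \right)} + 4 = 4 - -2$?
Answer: $\frac{i \sqrt{448719}}{3} \approx 223.29 i$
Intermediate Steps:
$j{\left(J \right)} = 2$ ($j{\left(J \right)} = -4 + \left(4 - -2\right) = -4 + \left(4 + 2\right) = -4 + 6 = 2$)
$c{\left(D,P \right)} = 8 - P$
$W = - \frac{8}{3}$ ($W = - \frac{3 \left(2 + 6\right)}{9} = - \frac{3 \cdot 8}{9} = \left(- \frac{1}{9}\right) 24 = - \frac{8}{3} \approx -2.6667$)
$z{\left(F \right)} = 1$
$G{\left(l \right)} = \frac{184}{3} + l$ ($G{\left(l \right)} = \left(64 - \frac{8}{3}\right) + l = \frac{184}{3} + l$)
$\sqrt{G{\left(z{\left(c{\left(-5,q{\left(j{\left(-2 \right)} \right)} \right)} \right)} \right)} - 49920} = \sqrt{\left(\frac{184}{3} + 1\right) - 49920} = \sqrt{\frac{187}{3} - 49920} = \sqrt{- \frac{149573}{3}} = \frac{i \sqrt{448719}}{3}$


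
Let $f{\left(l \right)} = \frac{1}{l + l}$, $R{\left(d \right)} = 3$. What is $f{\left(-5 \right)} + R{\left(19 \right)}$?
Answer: $\frac{29}{10} \approx 2.9$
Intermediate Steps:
$f{\left(l \right)} = \frac{1}{2 l}$
$f{\left(-5 \right)} + R{\left(19 \right)} = \frac{1}{2 \left(-5\right)} + 3 = \frac{1}{2} \left(- \frac{1}{5}\right) + 3 = - \frac{1}{10} + 3 = \frac{29}{10}$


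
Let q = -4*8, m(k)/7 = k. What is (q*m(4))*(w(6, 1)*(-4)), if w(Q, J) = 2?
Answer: 7168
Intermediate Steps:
m(k) = 7*k
q = -32
(q*m(4))*(w(6, 1)*(-4)) = (-224*4)*(2*(-4)) = -32*28*(-8) = -896*(-8) = 7168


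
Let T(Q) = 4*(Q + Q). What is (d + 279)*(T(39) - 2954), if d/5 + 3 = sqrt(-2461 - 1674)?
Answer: -697488 - 13210*I*sqrt(4135) ≈ -6.9749e+5 - 8.4946e+5*I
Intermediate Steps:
d = -15 + 5*I*sqrt(4135) (d = -15 + 5*sqrt(-2461 - 1674) = -15 + 5*sqrt(-4135) = -15 + 5*(I*sqrt(4135)) = -15 + 5*I*sqrt(4135) ≈ -15.0 + 321.52*I)
T(Q) = 8*Q (T(Q) = 4*(2*Q) = 8*Q)
(d + 279)*(T(39) - 2954) = ((-15 + 5*I*sqrt(4135)) + 279)*(8*39 - 2954) = (264 + 5*I*sqrt(4135))*(312 - 2954) = (264 + 5*I*sqrt(4135))*(-2642) = -697488 - 13210*I*sqrt(4135)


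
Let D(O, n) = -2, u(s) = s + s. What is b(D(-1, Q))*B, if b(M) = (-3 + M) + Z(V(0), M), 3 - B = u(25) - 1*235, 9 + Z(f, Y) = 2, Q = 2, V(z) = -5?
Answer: -2256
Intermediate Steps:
u(s) = 2*s
Z(f, Y) = -7 (Z(f, Y) = -9 + 2 = -7)
B = 188 (B = 3 - (2*25 - 1*235) = 3 - (50 - 235) = 3 - 1*(-185) = 3 + 185 = 188)
b(M) = -10 + M (b(M) = (-3 + M) - 7 = -10 + M)
b(D(-1, Q))*B = (-10 - 2)*188 = -12*188 = -2256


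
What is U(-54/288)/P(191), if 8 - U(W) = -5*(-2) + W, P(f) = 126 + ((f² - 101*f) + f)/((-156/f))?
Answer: 87/1015420 ≈ 8.5679e-5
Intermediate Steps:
P(f) = 126 - f*(f² - 100*f)/156 (P(f) = 126 + (f² - 100*f)*(-f/156) = 126 - f*(f² - 100*f)/156)
U(W) = -2 - W (U(W) = 8 - (-5*(-2) + W) = 8 - (10 + W) = 8 + (-10 - W) = -2 - W)
U(-54/288)/P(191) = (-2 - (-54)/288)/(126 - 1/156*191³ + (25/39)*191²) = (-2 - (-54)/288)/(126 - 1/156*6967871 + (25/39)*36481) = (-2 - 1*(-3/16))/(126 - 6967871/156 + 912025/39) = (-2 + 3/16)/(-253855/12) = -29/16*(-12/253855) = 87/1015420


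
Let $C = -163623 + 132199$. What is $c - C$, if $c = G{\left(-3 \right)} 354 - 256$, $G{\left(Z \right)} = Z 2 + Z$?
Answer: $27982$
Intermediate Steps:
$C = -31424$
$G{\left(Z \right)} = 3 Z$ ($G{\left(Z \right)} = 2 Z + Z = 3 Z$)
$c = -3442$ ($c = 3 \left(-3\right) 354 - 256 = \left(-9\right) 354 - 256 = -3186 - 256 = -3442$)
$c - C = -3442 - -31424 = -3442 + 31424 = 27982$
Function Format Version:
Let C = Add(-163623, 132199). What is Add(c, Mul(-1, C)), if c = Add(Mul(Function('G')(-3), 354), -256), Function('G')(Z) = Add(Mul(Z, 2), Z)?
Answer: 27982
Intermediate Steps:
C = -31424
Function('G')(Z) = Mul(3, Z) (Function('G')(Z) = Add(Mul(2, Z), Z) = Mul(3, Z))
c = -3442 (c = Add(Mul(Mul(3, -3), 354), -256) = Add(Mul(-9, 354), -256) = Add(-3186, -256) = -3442)
Add(c, Mul(-1, C)) = Add(-3442, Mul(-1, -31424)) = Add(-3442, 31424) = 27982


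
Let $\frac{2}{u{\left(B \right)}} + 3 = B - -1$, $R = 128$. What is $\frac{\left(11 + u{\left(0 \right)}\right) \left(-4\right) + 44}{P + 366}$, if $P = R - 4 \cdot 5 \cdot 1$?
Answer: $\frac{2}{237} \approx 0.0084388$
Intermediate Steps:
$u{\left(B \right)} = \frac{2}{-2 + B}$ ($u{\left(B \right)} = \frac{2}{-3 + \left(B - -1\right)} = \frac{2}{-3 + \left(B + 1\right)} = \frac{2}{-3 + \left(1 + B\right)} = \frac{2}{-2 + B}$)
$P = 108$ ($P = 128 - 4 \cdot 5 \cdot 1 = 128 - 20 \cdot 1 = 128 - 20 = 108$)
$\frac{\left(11 + u{\left(0 \right)}\right) \left(-4\right) + 44}{P + 366} = \frac{\left(11 + \frac{2}{-2 + 0}\right) \left(-4\right) + 44}{108 + 366} = \frac{\left(11 + \frac{2}{-2}\right) \left(-4\right) + 44}{474} = \left(\left(11 + 2 \left(- \frac{1}{2}\right)\right) \left(-4\right) + 44\right) \frac{1}{474} = \left(\left(11 - 1\right) \left(-4\right) + 44\right) \frac{1}{474} = \left(10 \left(-4\right) + 44\right) \frac{1}{474} = \left(-40 + 44\right) \frac{1}{474} = 4 \cdot \frac{1}{474} = \frac{2}{237}$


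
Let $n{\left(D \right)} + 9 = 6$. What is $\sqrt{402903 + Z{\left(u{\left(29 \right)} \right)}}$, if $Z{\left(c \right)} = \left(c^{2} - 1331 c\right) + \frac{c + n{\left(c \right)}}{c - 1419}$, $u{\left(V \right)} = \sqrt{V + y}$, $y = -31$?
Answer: $\sqrt{\frac{571713860 - 2291591 i \sqrt{2}}{1419 - i \sqrt{2}}} \approx 634.75 - 1.483 i$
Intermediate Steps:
$u{\left(V \right)} = \sqrt{-31 + V}$ ($u{\left(V \right)} = \sqrt{V - 31} = \sqrt{-31 + V}$)
$n{\left(D \right)} = -3$ ($n{\left(D \right)} = -9 + 6 = -3$)
$Z{\left(c \right)} = c^{2} - 1331 c + \frac{-3 + c}{-1419 + c}$ ($Z{\left(c \right)} = \left(c^{2} - 1331 c\right) + \frac{c - 3}{c - 1419} = \left(c^{2} - 1331 c\right) + \frac{-3 + c}{-1419 + c} = c^{2} - 1331 c + \frac{-3 + c}{-1419 + c}$)
$\sqrt{402903 + Z{\left(u{\left(29 \right)} \right)}} = \sqrt{402903 + \frac{-3 + \left(\sqrt{-31 + 29}\right)^{3} - 2750 \left(\sqrt{-31 + 29}\right)^{2} + 1888690 \sqrt{-31 + 29}}{-1419 + \sqrt{-31 + 29}}} = \sqrt{402903 + \frac{-3 + \left(\sqrt{-2}\right)^{3} - 2750 \left(\sqrt{-2}\right)^{2} + 1888690 \sqrt{-2}}{-1419 + \sqrt{-2}}} = \sqrt{402903 + \frac{-3 + \left(i \sqrt{2}\right)^{3} - 2750 \left(i \sqrt{2}\right)^{2} + 1888690 i \sqrt{2}}{-1419 + i \sqrt{2}}} = \sqrt{402903 + \frac{-3 - 2 i \sqrt{2} - -5500 + 1888690 i \sqrt{2}}{-1419 + i \sqrt{2}}} = \sqrt{402903 + \frac{-3 - 2 i \sqrt{2} + 5500 + 1888690 i \sqrt{2}}{-1419 + i \sqrt{2}}} = \sqrt{402903 + \frac{5497 + 1888688 i \sqrt{2}}{-1419 + i \sqrt{2}}}$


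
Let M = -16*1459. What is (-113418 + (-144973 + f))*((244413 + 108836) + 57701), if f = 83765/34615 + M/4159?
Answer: -3057419182744853400/28792757 ≈ -1.0619e+11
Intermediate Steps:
M = -23344
f = -91934785/28792757 (f = 83765/34615 - 23344/4159 = 83765*(1/34615) - 23344*1/4159 = 16753/6923 - 23344/4159 = -91934785/28792757 ≈ -3.1930)
(-113418 + (-144973 + f))*((244413 + 108836) + 57701) = (-113418 + (-144973 - 91934785/28792757))*((244413 + 108836) + 57701) = (-113418 - 4174264295346/28792757)*(353249 + 57701) = -7439881208772/28792757*410950 = -3057419182744853400/28792757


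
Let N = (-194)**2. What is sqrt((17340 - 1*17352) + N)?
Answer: 2*sqrt(9406) ≈ 193.97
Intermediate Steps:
N = 37636
sqrt((17340 - 1*17352) + N) = sqrt((17340 - 1*17352) + 37636) = sqrt((17340 - 17352) + 37636) = sqrt(-12 + 37636) = sqrt(37624) = 2*sqrt(9406)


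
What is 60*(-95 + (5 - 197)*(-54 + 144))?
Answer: -1042500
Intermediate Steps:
60*(-95 + (5 - 197)*(-54 + 144)) = 60*(-95 - 192*90) = 60*(-95 - 17280) = 60*(-17375) = -1042500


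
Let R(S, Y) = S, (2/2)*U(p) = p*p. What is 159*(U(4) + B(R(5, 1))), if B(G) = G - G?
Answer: 2544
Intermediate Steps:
U(p) = p² (U(p) = p*p = p²)
B(G) = 0
159*(U(4) + B(R(5, 1))) = 159*(4² + 0) = 159*(16 + 0) = 159*16 = 2544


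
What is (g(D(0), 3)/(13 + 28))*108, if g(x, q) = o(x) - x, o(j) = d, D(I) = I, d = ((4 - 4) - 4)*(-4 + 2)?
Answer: 864/41 ≈ 21.073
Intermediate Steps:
d = 8 (d = (0 - 4)*(-2) = -4*(-2) = 8)
o(j) = 8
g(x, q) = 8 - x
(g(D(0), 3)/(13 + 28))*108 = ((8 - 1*0)/(13 + 28))*108 = ((8 + 0)/41)*108 = ((1/41)*8)*108 = (8/41)*108 = 864/41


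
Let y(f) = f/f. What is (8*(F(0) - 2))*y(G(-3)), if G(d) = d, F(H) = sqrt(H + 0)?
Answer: -16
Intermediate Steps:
F(H) = sqrt(H)
y(f) = 1
(8*(F(0) - 2))*y(G(-3)) = (8*(sqrt(0) - 2))*1 = (8*(0 - 2))*1 = (8*(-2))*1 = -16*1 = -16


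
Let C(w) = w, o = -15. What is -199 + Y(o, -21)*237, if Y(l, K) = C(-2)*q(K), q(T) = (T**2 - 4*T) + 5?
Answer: -251419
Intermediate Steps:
q(T) = 5 + T**2 - 4*T
Y(l, K) = -10 - 2*K**2 + 8*K (Y(l, K) = -2*(5 + K**2 - 4*K) = -10 - 2*K**2 + 8*K)
-199 + Y(o, -21)*237 = -199 + (-10 - 2*(-21)**2 + 8*(-21))*237 = -199 + (-10 - 2*441 - 168)*237 = -199 + (-10 - 882 - 168)*237 = -199 - 1060*237 = -199 - 251220 = -251419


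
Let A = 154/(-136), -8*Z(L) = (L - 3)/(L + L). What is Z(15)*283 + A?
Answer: -1299/85 ≈ -15.282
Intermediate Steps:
Z(L) = -(-3 + L)/(16*L) (Z(L) = -(L - 3)/(8*(L + L)) = -(-3 + L)/(8*(2*L)) = -(-3 + L)*1/(2*L)/8 = -(-3 + L)/(16*L))
A = -77/68 (A = 154*(-1/136) = -77/68 ≈ -1.1324)
Z(15)*283 + A = ((1/16)*(3 - 1*15)/15)*283 - 77/68 = ((1/16)*(1/15)*(3 - 15))*283 - 77/68 = ((1/16)*(1/15)*(-12))*283 - 77/68 = -1/20*283 - 77/68 = -283/20 - 77/68 = -1299/85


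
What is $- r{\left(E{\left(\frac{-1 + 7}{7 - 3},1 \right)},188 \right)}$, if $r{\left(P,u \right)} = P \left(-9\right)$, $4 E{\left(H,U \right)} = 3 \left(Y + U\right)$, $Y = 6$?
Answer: $\frac{189}{4} \approx 47.25$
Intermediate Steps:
$E{\left(H,U \right)} = \frac{9}{2} + \frac{3 U}{4}$ ($E{\left(H,U \right)} = \frac{3 \left(6 + U\right)}{4} = \frac{18 + 3 U}{4} = \frac{9}{2} + \frac{3 U}{4}$)
$r{\left(P,u \right)} = - 9 P$
$- r{\left(E{\left(\frac{-1 + 7}{7 - 3},1 \right)},188 \right)} = - \left(-9\right) \left(\frac{9}{2} + \frac{3}{4} \cdot 1\right) = - \left(-9\right) \left(\frac{9}{2} + \frac{3}{4}\right) = - \frac{\left(-9\right) 21}{4} = \left(-1\right) \left(- \frac{189}{4}\right) = \frac{189}{4}$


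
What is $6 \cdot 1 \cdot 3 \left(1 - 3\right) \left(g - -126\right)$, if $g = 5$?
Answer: $-4716$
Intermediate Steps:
$6 \cdot 1 \cdot 3 \left(1 - 3\right) \left(g - -126\right) = 6 \cdot 1 \cdot 3 \left(1 - 3\right) \left(5 - -126\right) = 6 \cdot 3 \left(-2\right) \left(5 + 126\right) = 6 \left(-6\right) 131 = \left(-36\right) 131 = -4716$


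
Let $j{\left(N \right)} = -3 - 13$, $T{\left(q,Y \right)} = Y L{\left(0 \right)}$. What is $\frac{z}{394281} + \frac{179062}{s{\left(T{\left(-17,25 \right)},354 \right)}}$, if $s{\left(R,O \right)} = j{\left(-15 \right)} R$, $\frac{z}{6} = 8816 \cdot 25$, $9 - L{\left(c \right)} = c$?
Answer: $- \frac{1219261193}{26285400} \approx -46.385$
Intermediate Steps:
$L{\left(c \right)} = 9 - c$
$T{\left(q,Y \right)} = 9 Y$ ($T{\left(q,Y \right)} = Y \left(9 - 0\right) = Y \left(9 + 0\right) = Y 9 = 9 Y$)
$j{\left(N \right)} = -16$ ($j{\left(N \right)} = -3 - 13 = -16$)
$z = 1322400$ ($z = 6 \cdot 8816 \cdot 25 = 6 \cdot 220400 = 1322400$)
$s{\left(R,O \right)} = - 16 R$
$\frac{z}{394281} + \frac{179062}{s{\left(T{\left(-17,25 \right)},354 \right)}} = \frac{1322400}{394281} + \frac{179062}{\left(-16\right) 9 \cdot 25} = 1322400 \cdot \frac{1}{394281} + \frac{179062}{\left(-16\right) 225} = \frac{440800}{131427} + \frac{179062}{-3600} = \frac{440800}{131427} + 179062 \left(- \frac{1}{3600}\right) = \frac{440800}{131427} - \frac{89531}{1800} = - \frac{1219261193}{26285400}$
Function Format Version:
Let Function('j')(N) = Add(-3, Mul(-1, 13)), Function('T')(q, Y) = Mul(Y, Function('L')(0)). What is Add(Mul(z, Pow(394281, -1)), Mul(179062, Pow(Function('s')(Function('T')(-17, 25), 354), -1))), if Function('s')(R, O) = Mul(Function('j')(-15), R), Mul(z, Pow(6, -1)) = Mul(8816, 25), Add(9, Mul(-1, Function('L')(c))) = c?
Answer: Rational(-1219261193, 26285400) ≈ -46.385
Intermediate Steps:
Function('L')(c) = Add(9, Mul(-1, c))
Function('T')(q, Y) = Mul(9, Y) (Function('T')(q, Y) = Mul(Y, Add(9, Mul(-1, 0))) = Mul(Y, Add(9, 0)) = Mul(Y, 9) = Mul(9, Y))
Function('j')(N) = -16 (Function('j')(N) = Add(-3, -13) = -16)
z = 1322400 (z = Mul(6, Mul(8816, 25)) = Mul(6, 220400) = 1322400)
Function('s')(R, O) = Mul(-16, R)
Add(Mul(z, Pow(394281, -1)), Mul(179062, Pow(Function('s')(Function('T')(-17, 25), 354), -1))) = Add(Mul(1322400, Pow(394281, -1)), Mul(179062, Pow(Mul(-16, Mul(9, 25)), -1))) = Add(Mul(1322400, Rational(1, 394281)), Mul(179062, Pow(Mul(-16, 225), -1))) = Add(Rational(440800, 131427), Mul(179062, Pow(-3600, -1))) = Add(Rational(440800, 131427), Mul(179062, Rational(-1, 3600))) = Add(Rational(440800, 131427), Rational(-89531, 1800)) = Rational(-1219261193, 26285400)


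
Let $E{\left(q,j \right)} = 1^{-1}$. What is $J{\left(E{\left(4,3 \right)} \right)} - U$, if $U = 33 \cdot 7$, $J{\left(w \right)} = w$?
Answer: $-230$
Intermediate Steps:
$E{\left(q,j \right)} = 1$
$U = 231$
$J{\left(E{\left(4,3 \right)} \right)} - U = 1 - 231 = -230$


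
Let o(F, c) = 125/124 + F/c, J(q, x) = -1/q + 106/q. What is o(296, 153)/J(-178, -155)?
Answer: -4968781/996030 ≈ -4.9886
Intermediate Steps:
J(q, x) = 105/q
o(F, c) = 125/124 + F/c (o(F, c) = 125*(1/124) + F/c = 125/124 + F/c)
o(296, 153)/J(-178, -155) = (125/124 + 296/153)/((105/(-178))) = (125/124 + 296*(1/153))/((105*(-1/178))) = (125/124 + 296/153)/(-105/178) = (55829/18972)*(-178/105) = -4968781/996030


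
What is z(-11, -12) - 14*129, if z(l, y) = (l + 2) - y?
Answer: -1803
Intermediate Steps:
z(l, y) = 2 + l - y (z(l, y) = (2 + l) - y = 2 + l - y)
z(-11, -12) - 14*129 = (2 - 11 - 1*(-12)) - 14*129 = (2 - 11 + 12) - 1806 = 3 - 1806 = -1803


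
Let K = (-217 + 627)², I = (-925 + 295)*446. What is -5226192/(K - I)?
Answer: -653274/56135 ≈ -11.638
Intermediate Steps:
I = -280980 (I = -630*446 = -280980)
K = 168100 (K = 410² = 168100)
-5226192/(K - I) = -5226192/(168100 - 1*(-280980)) = -5226192/(168100 + 280980) = -5226192/449080 = -5226192*1/449080 = -653274/56135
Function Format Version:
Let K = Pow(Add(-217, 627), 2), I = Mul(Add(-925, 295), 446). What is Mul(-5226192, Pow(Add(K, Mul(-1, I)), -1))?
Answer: Rational(-653274, 56135) ≈ -11.638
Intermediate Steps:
I = -280980 (I = Mul(-630, 446) = -280980)
K = 168100 (K = Pow(410, 2) = 168100)
Mul(-5226192, Pow(Add(K, Mul(-1, I)), -1)) = Mul(-5226192, Pow(Add(168100, Mul(-1, -280980)), -1)) = Mul(-5226192, Pow(Add(168100, 280980), -1)) = Mul(-5226192, Pow(449080, -1)) = Mul(-5226192, Rational(1, 449080)) = Rational(-653274, 56135)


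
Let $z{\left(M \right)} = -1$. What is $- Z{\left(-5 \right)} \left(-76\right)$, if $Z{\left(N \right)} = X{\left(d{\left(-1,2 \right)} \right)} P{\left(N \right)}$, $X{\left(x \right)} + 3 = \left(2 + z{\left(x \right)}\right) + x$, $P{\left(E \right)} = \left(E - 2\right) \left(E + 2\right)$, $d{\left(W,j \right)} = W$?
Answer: $-4788$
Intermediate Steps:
$P{\left(E \right)} = \left(-2 + E\right) \left(2 + E\right)$
$X{\left(x \right)} = -2 + x$ ($X{\left(x \right)} = -3 + \left(\left(2 - 1\right) + x\right) = -3 + \left(1 + x\right) = -2 + x$)
$Z{\left(N \right)} = 12 - 3 N^{2}$ ($Z{\left(N \right)} = \left(-2 - 1\right) \left(-4 + N^{2}\right) = - 3 \left(-4 + N^{2}\right) = 12 - 3 N^{2}$)
$- Z{\left(-5 \right)} \left(-76\right) = - \left(12 - 3 \left(-5\right)^{2}\right) \left(-76\right) = - \left(12 - 75\right) \left(-76\right) = - \left(-63\right) \left(-76\right) = \left(-1\right) 4788 = -4788$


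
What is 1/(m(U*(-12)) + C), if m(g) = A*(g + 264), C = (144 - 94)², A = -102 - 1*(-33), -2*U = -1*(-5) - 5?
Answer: -1/15716 ≈ -6.3629e-5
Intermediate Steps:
U = 0 (U = -(-1*(-5) - 5)/2 = -(5 - 5)/2 = -½*0 = 0)
A = -69 (A = -102 + 33 = -69)
C = 2500 (C = 50² = 2500)
m(g) = -18216 - 69*g (m(g) = -69*(g + 264) = -69*(264 + g) = -18216 - 69*g)
1/(m(U*(-12)) + C) = 1/((-18216 - 0*(-12)) + 2500) = 1/((-18216 - 69*0) + 2500) = 1/((-18216 + 0) + 2500) = 1/(-18216 + 2500) = 1/(-15716) = -1/15716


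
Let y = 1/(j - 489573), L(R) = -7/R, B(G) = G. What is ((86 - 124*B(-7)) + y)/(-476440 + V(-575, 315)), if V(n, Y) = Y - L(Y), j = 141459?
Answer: -4981511325/2486186557712 ≈ -0.0020037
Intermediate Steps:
y = -1/348114 (y = 1/(141459 - 489573) = 1/(-348114) = -1/348114 ≈ -2.8726e-6)
V(n, Y) = Y + 7/Y (V(n, Y) = Y - (-7)/Y = Y + 7/Y)
((86 - 124*B(-7)) + y)/(-476440 + V(-575, 315)) = ((86 - 124*(-7)) - 1/348114)/(-476440 + (315 + 7/315)) = ((86 + 868) - 1/348114)/(-476440 + (315 + 7*(1/315))) = (954 - 1/348114)/(-476440 + (315 + 1/45)) = 332100755/(348114*(-476440 + 14176/45)) = 332100755/(348114*(-21425624/45)) = (332100755/348114)*(-45/21425624) = -4981511325/2486186557712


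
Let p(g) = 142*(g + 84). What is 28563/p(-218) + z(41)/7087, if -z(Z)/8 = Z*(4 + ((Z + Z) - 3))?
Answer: -720444253/134851436 ≈ -5.3425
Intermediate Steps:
p(g) = 11928 + 142*g (p(g) = 142*(84 + g) = 11928 + 142*g)
z(Z) = -8*Z*(1 + 2*Z) (z(Z) = -8*Z*(4 + ((Z + Z) - 3)) = -8*Z*(4 + (2*Z - 3)) = -8*Z*(4 + (-3 + 2*Z)) = -8*Z*(1 + 2*Z))
28563/p(-218) + z(41)/7087 = 28563/(11928 + 142*(-218)) - 8*41*(1 + 2*41)/7087 = 28563/(11928 - 30956) - 8*41*(1 + 82)*(1/7087) = 28563/(-19028) - 8*41*83*(1/7087) = 28563*(-1/19028) - 27224*1/7087 = -28563/19028 - 27224/7087 = -720444253/134851436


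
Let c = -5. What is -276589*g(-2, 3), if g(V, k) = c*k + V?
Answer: 4702013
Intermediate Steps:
g(V, k) = V - 5*k (g(V, k) = -5*k + V = V - 5*k)
-276589*g(-2, 3) = -276589*(-2 - 5*3) = -276589*(-2 - 15) = -276589*(-17) = 4702013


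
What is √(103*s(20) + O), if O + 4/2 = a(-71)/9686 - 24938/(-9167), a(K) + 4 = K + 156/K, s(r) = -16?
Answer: I*√77845499998641602378/217386238 ≈ 40.587*I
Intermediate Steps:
a(K) = -4 + K + 156/K (a(K) = -4 + (K + 156/K) = -4 + K + 156/K)
O = 154874693/217386238 (O = -2 + ((-4 - 71 + 156/(-71))/9686 - 24938/(-9167)) = -2 + ((-4 - 71 + 156*(-1/71))*(1/9686) - 24938*(-1/9167)) = -2 + ((-4 - 71 - 156/71)*(1/9686) + 24938/9167) = -2 + (-5481/71*1/9686 + 24938/9167) = -2 + (-189/23714 + 24938/9167) = -2 + 589647169/217386238 = 154874693/217386238 ≈ 0.71244)
√(103*s(20) + O) = √(103*(-16) + 154874693/217386238) = √(-1648 + 154874693/217386238) = √(-358097645531/217386238) = I*√77845499998641602378/217386238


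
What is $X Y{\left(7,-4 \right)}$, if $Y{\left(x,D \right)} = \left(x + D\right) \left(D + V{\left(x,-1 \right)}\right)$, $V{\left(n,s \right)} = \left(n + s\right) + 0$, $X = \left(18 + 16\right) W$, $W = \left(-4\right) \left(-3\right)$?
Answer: $2448$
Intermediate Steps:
$W = 12$
$X = 408$ ($X = \left(18 + 16\right) 12 = 34 \cdot 12 = 408$)
$V{\left(n,s \right)} = n + s$
$Y{\left(x,D \right)} = \left(D + x\right) \left(-1 + D + x\right)$ ($Y{\left(x,D \right)} = \left(x + D\right) \left(D + \left(x - 1\right)\right) = \left(D + x\right) \left(D + \left(-1 + x\right)\right) = \left(D + x\right) \left(-1 + D + x\right)$)
$X Y{\left(7,-4 \right)} = 408 \left(\left(-4\right)^{2} + 7^{2} - -4 - 7 + 2 \left(-4\right) 7\right) = 408 \left(16 + 49 + 4 - 7 - 56\right) = 408 \cdot 6 = 2448$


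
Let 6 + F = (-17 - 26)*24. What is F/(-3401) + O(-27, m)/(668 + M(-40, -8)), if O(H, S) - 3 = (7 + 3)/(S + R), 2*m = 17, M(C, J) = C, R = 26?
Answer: 45750643/147372132 ≈ 0.31044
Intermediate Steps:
m = 17/2 (m = (½)*17 = 17/2 ≈ 8.5000)
O(H, S) = 3 + 10/(26 + S) (O(H, S) = 3 + (7 + 3)/(S + 26) = 3 + 10/(26 + S))
F = -1038 (F = -6 + (-17 - 26)*24 = -6 - 43*24 = -6 - 1032 = -1038)
F/(-3401) + O(-27, m)/(668 + M(-40, -8)) = -1038/(-3401) + ((88 + 3*(17/2))/(26 + 17/2))/(668 - 40) = -1038*(-1/3401) + ((88 + 51/2)/(69/2))/628 = 1038/3401 + ((2/69)*(227/2))*(1/628) = 1038/3401 + (227/69)*(1/628) = 1038/3401 + 227/43332 = 45750643/147372132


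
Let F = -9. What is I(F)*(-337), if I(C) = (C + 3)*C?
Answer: -18198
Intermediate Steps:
I(C) = C*(3 + C) (I(C) = (3 + C)*C = C*(3 + C))
I(F)*(-337) = -9*(3 - 9)*(-337) = -9*(-6)*(-337) = 54*(-337) = -18198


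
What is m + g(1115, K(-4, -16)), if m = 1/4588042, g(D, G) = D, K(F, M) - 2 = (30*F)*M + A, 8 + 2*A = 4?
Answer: 5115666831/4588042 ≈ 1115.0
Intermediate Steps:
A = -2 (A = -4 + (½)*4 = -4 + 2 = -2)
K(F, M) = 30*F*M (K(F, M) = 2 + ((30*F)*M - 2) = 2 + (30*F*M - 2) = 2 + (-2 + 30*F*M) = 30*F*M)
m = 1/4588042 ≈ 2.1796e-7
m + g(1115, K(-4, -16)) = 1/4588042 + 1115 = 5115666831/4588042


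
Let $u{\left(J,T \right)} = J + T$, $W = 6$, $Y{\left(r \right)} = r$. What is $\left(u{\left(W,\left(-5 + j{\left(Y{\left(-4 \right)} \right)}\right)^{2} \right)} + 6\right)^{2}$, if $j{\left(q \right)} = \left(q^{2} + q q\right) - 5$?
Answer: $246016$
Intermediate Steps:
$j{\left(q \right)} = -5 + 2 q^{2}$ ($j{\left(q \right)} = \left(q^{2} + q^{2}\right) - 5 = 2 q^{2} - 5 = -5 + 2 q^{2}$)
$\left(u{\left(W,\left(-5 + j{\left(Y{\left(-4 \right)} \right)}\right)^{2} \right)} + 6\right)^{2} = \left(\left(6 + \left(-5 - \left(5 - 2 \left(-4\right)^{2}\right)\right)^{2}\right) + 6\right)^{2} = \left(\left(6 + \left(-5 + \left(-5 + 2 \cdot 16\right)\right)^{2}\right) + 6\right)^{2} = \left(\left(6 + \left(-5 + \left(-5 + 32\right)\right)^{2}\right) + 6\right)^{2} = \left(\left(6 + \left(-5 + 27\right)^{2}\right) + 6\right)^{2} = \left(\left(6 + 22^{2}\right) + 6\right)^{2} = \left(\left(6 + 484\right) + 6\right)^{2} = \left(490 + 6\right)^{2} = 496^{2} = 246016$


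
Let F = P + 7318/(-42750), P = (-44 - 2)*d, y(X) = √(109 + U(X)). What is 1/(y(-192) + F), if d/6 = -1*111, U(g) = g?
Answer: 13997222976375/428816564963509156 - 456890625*I*√83/428816564963509156 ≈ 3.2642e-5 - 9.7069e-9*I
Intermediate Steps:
d = -666 (d = 6*(-1*111) = 6*(-111) = -666)
y(X) = √(109 + X)
P = 30636 (P = (-44 - 2)*(-666) = -46*(-666) = 30636)
F = 654840841/21375 (F = 30636 + 7318/(-42750) = 30636 + 7318*(-1/42750) = 30636 - 3659/21375 = 654840841/21375 ≈ 30636.)
1/(y(-192) + F) = 1/(√(109 - 192) + 654840841/21375) = 1/(√(-83) + 654840841/21375) = 1/(I*√83 + 654840841/21375) = 1/(654840841/21375 + I*√83)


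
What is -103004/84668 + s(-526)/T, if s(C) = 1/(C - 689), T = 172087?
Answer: -5384166010622/4425717117735 ≈ -1.2166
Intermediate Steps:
s(C) = 1/(-689 + C)
-103004/84668 + s(-526)/T = -103004/84668 + 1/(-689 - 526*172087) = -103004*1/84668 + (1/172087)/(-1215) = -25751/21167 - 1/1215*1/172087 = -25751/21167 - 1/209085705 = -5384166010622/4425717117735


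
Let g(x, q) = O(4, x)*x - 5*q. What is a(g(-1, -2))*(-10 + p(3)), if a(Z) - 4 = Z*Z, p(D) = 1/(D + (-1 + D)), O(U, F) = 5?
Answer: -1421/5 ≈ -284.20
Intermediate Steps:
p(D) = 1/(-1 + 2*D)
g(x, q) = -5*q + 5*x (g(x, q) = 5*x - 5*q = -5*q + 5*x)
a(Z) = 4 + Z² (a(Z) = 4 + Z*Z = 4 + Z²)
a(g(-1, -2))*(-10 + p(3)) = (4 + (-5*(-2) + 5*(-1))²)*(-10 + 1/(-1 + 2*3)) = (4 + (10 - 5)²)*(-10 + 1/(-1 + 6)) = (4 + 5²)*(-10 + 1/5) = (4 + 25)*(-10 + ⅕) = 29*(-49/5) = -1421/5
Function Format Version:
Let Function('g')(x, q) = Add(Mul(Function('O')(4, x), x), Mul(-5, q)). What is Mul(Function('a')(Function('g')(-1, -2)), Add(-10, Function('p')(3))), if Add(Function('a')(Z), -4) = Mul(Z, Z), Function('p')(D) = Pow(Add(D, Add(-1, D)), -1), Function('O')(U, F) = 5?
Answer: Rational(-1421, 5) ≈ -284.20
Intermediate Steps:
Function('p')(D) = Pow(Add(-1, Mul(2, D)), -1)
Function('g')(x, q) = Add(Mul(-5, q), Mul(5, x)) (Function('g')(x, q) = Add(Mul(5, x), Mul(-5, q)) = Add(Mul(-5, q), Mul(5, x)))
Function('a')(Z) = Add(4, Pow(Z, 2)) (Function('a')(Z) = Add(4, Mul(Z, Z)) = Add(4, Pow(Z, 2)))
Mul(Function('a')(Function('g')(-1, -2)), Add(-10, Function('p')(3))) = Mul(Add(4, Pow(Add(Mul(-5, -2), Mul(5, -1)), 2)), Add(-10, Pow(Add(-1, Mul(2, 3)), -1))) = Mul(Add(4, Pow(Add(10, -5), 2)), Add(-10, Pow(Add(-1, 6), -1))) = Mul(Add(4, Pow(5, 2)), Add(-10, Pow(5, -1))) = Mul(Add(4, 25), Add(-10, Rational(1, 5))) = Mul(29, Rational(-49, 5)) = Rational(-1421, 5)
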